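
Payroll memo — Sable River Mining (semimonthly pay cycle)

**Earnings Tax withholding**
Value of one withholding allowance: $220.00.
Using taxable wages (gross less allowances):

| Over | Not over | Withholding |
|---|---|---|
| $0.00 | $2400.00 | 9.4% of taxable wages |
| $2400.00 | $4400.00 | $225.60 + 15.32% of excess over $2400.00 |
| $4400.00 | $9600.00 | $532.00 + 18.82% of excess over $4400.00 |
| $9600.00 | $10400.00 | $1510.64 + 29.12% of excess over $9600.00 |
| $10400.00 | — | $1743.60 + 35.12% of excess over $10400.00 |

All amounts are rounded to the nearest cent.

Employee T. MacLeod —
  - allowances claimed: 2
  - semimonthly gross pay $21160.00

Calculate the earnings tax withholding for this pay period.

$5367.98

Earnings Tax: taxable = $21160.00 − 2×$220.00 = $20720.00
  $1743.60 + 35.12% × ($20720.00 − $10400.00) = $1743.60 + 35.12% × $10320.00 = $5367.98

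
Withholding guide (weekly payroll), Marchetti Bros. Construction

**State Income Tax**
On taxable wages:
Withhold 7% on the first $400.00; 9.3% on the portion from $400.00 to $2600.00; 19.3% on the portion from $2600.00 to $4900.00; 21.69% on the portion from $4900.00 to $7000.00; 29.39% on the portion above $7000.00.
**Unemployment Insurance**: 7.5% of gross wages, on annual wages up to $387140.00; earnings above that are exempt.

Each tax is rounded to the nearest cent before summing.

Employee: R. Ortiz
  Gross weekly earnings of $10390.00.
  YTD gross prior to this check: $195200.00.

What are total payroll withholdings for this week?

State Income Tax: taxable = $10390.00
  $1131.99 + 29.39% × ($10390.00 − $7000.00) = $1131.99 + 29.39% × $3390.00 = $2128.31
Unemployment Insurance: 7.5% × $10390.00 = $779.25
Total: $2128.31 + $779.25 = $2907.56

$2907.56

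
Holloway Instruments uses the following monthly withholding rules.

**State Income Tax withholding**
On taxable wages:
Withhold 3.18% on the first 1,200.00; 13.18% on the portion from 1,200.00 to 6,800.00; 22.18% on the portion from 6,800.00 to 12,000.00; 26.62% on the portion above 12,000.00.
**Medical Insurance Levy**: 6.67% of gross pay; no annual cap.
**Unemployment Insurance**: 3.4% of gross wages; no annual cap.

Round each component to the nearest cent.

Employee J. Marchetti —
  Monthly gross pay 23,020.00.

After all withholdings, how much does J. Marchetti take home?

15,838.77

State Income Tax: taxable = 23,020.00
  1,929.60 + 26.62% × (23,020.00 − 12,000.00) = 1,929.60 + 26.62% × 11,020.00 = 4,863.12
Medical Insurance Levy: 6.67% × 23,020.00 = 1,535.43
Unemployment Insurance: 3.4% × 23,020.00 = 782.68
Total withheld: 4,863.12 + 1,535.43 + 782.68 = 7,181.23
Net pay: 23,020.00 − 7,181.23 = 15,838.77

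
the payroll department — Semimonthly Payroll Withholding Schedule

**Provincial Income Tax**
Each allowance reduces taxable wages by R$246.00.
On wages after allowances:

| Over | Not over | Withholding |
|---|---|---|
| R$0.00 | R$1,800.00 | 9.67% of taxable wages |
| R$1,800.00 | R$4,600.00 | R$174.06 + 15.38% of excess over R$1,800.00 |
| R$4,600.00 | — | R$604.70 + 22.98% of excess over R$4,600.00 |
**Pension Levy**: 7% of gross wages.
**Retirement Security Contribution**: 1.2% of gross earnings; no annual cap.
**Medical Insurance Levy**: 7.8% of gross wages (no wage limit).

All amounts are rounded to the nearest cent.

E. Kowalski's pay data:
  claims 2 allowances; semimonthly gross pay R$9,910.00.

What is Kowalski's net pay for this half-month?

Provincial Income Tax: taxable = R$9,910.00 − 2×R$246.00 = R$9,418.00
  R$604.70 + 22.98% × (R$9,418.00 − R$4,600.00) = R$604.70 + 22.98% × R$4,818.00 = R$1,711.88
Pension Levy: 7% × R$9,910.00 = R$693.70
Retirement Security Contribution: 1.2% × R$9,910.00 = R$118.92
Medical Insurance Levy: 7.8% × R$9,910.00 = R$772.98
Total withheld: R$1,711.88 + R$693.70 + R$118.92 + R$772.98 = R$3,297.48
Net pay: R$9,910.00 − R$3,297.48 = R$6,612.52

R$6,612.52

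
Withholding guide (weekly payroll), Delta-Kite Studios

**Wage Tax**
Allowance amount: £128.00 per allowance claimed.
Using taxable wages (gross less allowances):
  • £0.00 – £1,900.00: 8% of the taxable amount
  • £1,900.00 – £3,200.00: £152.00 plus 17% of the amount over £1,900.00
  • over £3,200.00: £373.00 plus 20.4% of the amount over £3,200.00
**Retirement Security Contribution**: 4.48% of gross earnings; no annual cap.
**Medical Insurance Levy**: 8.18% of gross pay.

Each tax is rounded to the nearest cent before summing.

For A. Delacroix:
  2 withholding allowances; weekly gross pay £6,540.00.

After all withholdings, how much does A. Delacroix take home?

£4,709.90

Wage Tax: taxable = £6,540.00 − 2×£128.00 = £6,284.00
  £373.00 + 20.4% × (£6,284.00 − £3,200.00) = £373.00 + 20.4% × £3,084.00 = £1,002.14
Retirement Security Contribution: 4.48% × £6,540.00 = £292.99
Medical Insurance Levy: 8.18% × £6,540.00 = £534.97
Total withheld: £1,002.14 + £292.99 + £534.97 = £1,830.10
Net pay: £6,540.00 − £1,830.10 = £4,709.90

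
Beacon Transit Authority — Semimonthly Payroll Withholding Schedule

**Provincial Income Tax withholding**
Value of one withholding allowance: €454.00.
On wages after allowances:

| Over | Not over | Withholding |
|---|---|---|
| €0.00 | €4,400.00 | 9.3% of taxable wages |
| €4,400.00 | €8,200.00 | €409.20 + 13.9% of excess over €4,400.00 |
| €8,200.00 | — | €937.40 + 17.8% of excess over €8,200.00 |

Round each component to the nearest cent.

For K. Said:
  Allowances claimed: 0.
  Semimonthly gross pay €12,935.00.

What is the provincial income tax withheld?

€1,780.23

Provincial Income Tax: taxable = €12,935.00
  €937.40 + 17.8% × (€12,935.00 − €8,200.00) = €937.40 + 17.8% × €4,735.00 = €1,780.23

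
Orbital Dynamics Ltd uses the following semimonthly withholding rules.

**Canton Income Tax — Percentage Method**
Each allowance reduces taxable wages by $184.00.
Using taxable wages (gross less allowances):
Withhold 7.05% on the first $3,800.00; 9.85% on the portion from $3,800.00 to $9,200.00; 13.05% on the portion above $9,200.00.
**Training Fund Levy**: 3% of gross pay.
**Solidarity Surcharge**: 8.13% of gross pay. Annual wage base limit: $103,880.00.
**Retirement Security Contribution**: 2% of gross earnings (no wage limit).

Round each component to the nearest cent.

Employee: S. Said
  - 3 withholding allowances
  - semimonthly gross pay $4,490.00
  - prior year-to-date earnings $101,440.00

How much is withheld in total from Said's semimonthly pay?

Canton Income Tax: taxable = $4,490.00 − 3×$184.00 = $3,938.00
  $267.90 + 9.85% × ($3,938.00 − $3,800.00) = $267.90 + 9.85% × $138.00 = $281.49
Training Fund Levy: 3% × $4,490.00 = $134.70
Solidarity Surcharge: cap $103,880.00 − YTD $101,440.00 = $2,440.00 subject; 8.13% × $2,440.00 = $198.37
Retirement Security Contribution: 2% × $4,490.00 = $89.80
Total: $281.49 + $134.70 + $198.37 + $89.80 = $704.36

$704.36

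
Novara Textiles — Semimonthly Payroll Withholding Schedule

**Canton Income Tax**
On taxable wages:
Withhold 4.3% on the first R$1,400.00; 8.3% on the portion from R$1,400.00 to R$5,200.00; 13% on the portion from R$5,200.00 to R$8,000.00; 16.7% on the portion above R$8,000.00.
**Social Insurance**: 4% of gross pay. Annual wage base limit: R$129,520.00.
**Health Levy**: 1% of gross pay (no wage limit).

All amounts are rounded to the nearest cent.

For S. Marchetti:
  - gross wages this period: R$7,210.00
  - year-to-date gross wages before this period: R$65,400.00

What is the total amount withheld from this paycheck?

R$997.40

Canton Income Tax: taxable = R$7,210.00
  R$375.60 + 13% × (R$7,210.00 − R$5,200.00) = R$375.60 + 13% × R$2,010.00 = R$636.90
Social Insurance: 4% × R$7,210.00 = R$288.40
Health Levy: 1% × R$7,210.00 = R$72.10
Total: R$636.90 + R$288.40 + R$72.10 = R$997.40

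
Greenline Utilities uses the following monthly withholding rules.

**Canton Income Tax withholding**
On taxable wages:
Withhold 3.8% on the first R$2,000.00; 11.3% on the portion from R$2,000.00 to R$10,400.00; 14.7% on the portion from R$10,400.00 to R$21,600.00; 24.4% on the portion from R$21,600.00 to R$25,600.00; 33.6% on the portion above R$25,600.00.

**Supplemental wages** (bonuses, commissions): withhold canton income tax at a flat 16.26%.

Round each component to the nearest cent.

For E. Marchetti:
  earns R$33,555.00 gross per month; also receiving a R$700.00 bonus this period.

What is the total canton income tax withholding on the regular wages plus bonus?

Canton Income Tax: taxable = R$33,555.00
  R$3,647.60 + 33.6% × (R$33,555.00 − R$25,600.00) = R$3,647.60 + 33.6% × R$7,955.00 = R$6,320.48
Supplemental (16.26% flat on bonus): 16.26% × R$700.00 = R$113.82
Total canton income tax: R$6,320.48 + R$113.82 = R$6,434.30

R$6,434.30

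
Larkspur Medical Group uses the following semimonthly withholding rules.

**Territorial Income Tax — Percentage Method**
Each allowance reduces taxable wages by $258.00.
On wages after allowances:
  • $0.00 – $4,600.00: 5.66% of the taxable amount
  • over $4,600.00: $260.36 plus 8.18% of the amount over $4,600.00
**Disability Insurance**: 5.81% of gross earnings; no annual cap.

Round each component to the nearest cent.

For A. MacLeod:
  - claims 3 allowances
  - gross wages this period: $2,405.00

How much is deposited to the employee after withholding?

Territorial Income Tax: taxable = $2,405.00 − 3×$258.00 = $1,631.00
  5.66% × $1,631.00 = $92.31
Disability Insurance: 5.81% × $2,405.00 = $139.73
Total withheld: $92.31 + $139.73 = $232.04
Net pay: $2,405.00 − $232.04 = $2,172.96

$2,172.96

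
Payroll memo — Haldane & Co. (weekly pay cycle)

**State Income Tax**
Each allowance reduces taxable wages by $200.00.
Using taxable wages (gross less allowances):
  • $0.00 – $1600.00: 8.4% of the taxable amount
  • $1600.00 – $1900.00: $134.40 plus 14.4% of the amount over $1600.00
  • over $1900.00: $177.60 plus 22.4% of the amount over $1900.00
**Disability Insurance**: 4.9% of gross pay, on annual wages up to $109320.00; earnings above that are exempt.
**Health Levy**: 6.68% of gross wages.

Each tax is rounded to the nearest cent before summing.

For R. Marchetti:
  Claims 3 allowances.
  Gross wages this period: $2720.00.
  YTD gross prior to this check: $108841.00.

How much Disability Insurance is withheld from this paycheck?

$23.47

Disability Insurance: cap $109320.00 − YTD $108841.00 = $479.00 subject; 4.9% × $479.00 = $23.47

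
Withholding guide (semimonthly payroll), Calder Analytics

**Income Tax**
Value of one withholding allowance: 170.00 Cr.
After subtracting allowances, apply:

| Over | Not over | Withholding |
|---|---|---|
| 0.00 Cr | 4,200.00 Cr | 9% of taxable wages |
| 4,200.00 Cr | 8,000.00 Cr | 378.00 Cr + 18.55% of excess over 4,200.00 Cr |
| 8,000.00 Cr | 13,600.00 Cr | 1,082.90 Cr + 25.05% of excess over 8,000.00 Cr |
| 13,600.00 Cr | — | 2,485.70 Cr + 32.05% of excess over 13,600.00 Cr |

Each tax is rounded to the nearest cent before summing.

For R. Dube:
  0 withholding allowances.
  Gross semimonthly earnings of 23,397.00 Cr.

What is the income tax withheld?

Income Tax: taxable = 23,397.00 Cr
  2,485.70 Cr + 32.05% × (23,397.00 Cr − 13,600.00 Cr) = 2,485.70 Cr + 32.05% × 9,797.00 Cr = 5,625.64 Cr

5,625.64 Cr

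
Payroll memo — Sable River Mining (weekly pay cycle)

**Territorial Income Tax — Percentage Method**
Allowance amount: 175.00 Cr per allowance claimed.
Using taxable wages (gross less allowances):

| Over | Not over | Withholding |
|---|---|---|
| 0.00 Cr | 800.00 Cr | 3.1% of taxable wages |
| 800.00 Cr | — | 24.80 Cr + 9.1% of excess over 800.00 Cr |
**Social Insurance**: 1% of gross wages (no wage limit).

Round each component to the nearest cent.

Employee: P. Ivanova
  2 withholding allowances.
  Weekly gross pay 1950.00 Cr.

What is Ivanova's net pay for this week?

1832.90 Cr

Territorial Income Tax: taxable = 1950.00 Cr − 2×175.00 Cr = 1600.00 Cr
  24.80 Cr + 9.1% × (1600.00 Cr − 800.00 Cr) = 24.80 Cr + 9.1% × 800.00 Cr = 97.60 Cr
Social Insurance: 1% × 1950.00 Cr = 19.50 Cr
Total withheld: 97.60 Cr + 19.50 Cr = 117.10 Cr
Net pay: 1950.00 Cr − 117.10 Cr = 1832.90 Cr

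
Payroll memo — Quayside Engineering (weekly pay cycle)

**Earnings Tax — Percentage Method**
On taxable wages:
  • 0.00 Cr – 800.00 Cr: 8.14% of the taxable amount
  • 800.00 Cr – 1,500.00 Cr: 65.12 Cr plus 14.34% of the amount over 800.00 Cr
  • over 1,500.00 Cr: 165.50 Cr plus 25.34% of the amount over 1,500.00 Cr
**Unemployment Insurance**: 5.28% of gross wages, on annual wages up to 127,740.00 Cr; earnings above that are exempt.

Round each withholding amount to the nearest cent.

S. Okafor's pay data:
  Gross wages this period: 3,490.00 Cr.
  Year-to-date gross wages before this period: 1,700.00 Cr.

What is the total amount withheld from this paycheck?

854.04 Cr

Earnings Tax: taxable = 3,490.00 Cr
  165.50 Cr + 25.34% × (3,490.00 Cr − 1,500.00 Cr) = 165.50 Cr + 25.34% × 1,990.00 Cr = 669.77 Cr
Unemployment Insurance: 5.28% × 3,490.00 Cr = 184.27 Cr
Total: 669.77 Cr + 184.27 Cr = 854.04 Cr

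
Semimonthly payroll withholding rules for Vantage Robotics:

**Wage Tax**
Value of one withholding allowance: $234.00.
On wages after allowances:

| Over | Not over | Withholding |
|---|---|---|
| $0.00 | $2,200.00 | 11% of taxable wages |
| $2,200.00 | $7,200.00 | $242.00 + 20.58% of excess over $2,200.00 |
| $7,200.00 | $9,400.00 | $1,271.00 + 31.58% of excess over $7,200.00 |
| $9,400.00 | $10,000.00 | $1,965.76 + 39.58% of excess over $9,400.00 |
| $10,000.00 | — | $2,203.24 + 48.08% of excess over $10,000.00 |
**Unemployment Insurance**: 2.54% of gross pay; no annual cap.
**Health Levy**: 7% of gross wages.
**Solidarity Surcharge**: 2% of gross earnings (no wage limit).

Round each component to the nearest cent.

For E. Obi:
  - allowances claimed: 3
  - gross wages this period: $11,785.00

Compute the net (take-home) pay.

Wage Tax: taxable = $11,785.00 − 3×$234.00 = $11,083.00
  $2,203.24 + 48.08% × ($11,083.00 − $10,000.00) = $2,203.24 + 48.08% × $1,083.00 = $2,723.95
Unemployment Insurance: 2.54% × $11,785.00 = $299.34
Health Levy: 7% × $11,785.00 = $824.95
Solidarity Surcharge: 2% × $11,785.00 = $235.70
Total withheld: $2,723.95 + $299.34 + $824.95 + $235.70 = $4,083.94
Net pay: $11,785.00 − $4,083.94 = $7,701.06

$7,701.06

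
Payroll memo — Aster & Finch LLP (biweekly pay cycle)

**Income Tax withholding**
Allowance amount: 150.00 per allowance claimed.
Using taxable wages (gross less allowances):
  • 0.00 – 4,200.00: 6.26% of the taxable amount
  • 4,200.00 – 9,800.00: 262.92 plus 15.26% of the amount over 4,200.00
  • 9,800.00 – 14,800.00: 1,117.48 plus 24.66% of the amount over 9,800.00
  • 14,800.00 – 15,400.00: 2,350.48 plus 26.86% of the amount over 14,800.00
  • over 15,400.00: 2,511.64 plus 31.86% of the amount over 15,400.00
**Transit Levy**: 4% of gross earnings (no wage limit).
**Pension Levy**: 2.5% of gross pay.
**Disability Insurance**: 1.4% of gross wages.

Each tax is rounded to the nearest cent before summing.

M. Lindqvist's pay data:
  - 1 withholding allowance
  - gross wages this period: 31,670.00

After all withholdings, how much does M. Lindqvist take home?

21,520.60

Income Tax: taxable = 31,670.00 − 1×150.00 = 31,520.00
  2,511.64 + 31.86% × (31,520.00 − 15,400.00) = 2,511.64 + 31.86% × 16,120.00 = 7,647.47
Transit Levy: 4% × 31,670.00 = 1,266.80
Pension Levy: 2.5% × 31,670.00 = 791.75
Disability Insurance: 1.4% × 31,670.00 = 443.38
Total withheld: 7,647.47 + 1,266.80 + 791.75 + 443.38 = 10,149.40
Net pay: 31,670.00 − 10,149.40 = 21,520.60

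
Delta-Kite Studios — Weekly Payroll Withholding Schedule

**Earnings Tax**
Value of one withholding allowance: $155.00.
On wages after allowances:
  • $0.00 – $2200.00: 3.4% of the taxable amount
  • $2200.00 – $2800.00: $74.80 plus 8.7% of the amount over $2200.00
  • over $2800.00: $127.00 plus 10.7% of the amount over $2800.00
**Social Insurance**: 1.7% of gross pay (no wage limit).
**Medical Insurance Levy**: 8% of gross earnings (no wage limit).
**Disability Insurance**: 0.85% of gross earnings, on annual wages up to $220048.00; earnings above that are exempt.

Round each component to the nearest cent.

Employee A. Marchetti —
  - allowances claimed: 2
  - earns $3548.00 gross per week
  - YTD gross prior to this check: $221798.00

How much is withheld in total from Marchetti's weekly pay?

$518.03

Earnings Tax: taxable = $3548.00 − 2×$155.00 = $3238.00
  $127.00 + 10.7% × ($3238.00 − $2800.00) = $127.00 + 10.7% × $438.00 = $173.87
Social Insurance: 1.7% × $3548.00 = $60.32
Medical Insurance Levy: 8% × $3548.00 = $283.84
Disability Insurance: YTD $221798.00 ≥ cap $220048.00 → $0.00
Total: $173.87 + $60.32 + $283.84 + $0.00 = $518.03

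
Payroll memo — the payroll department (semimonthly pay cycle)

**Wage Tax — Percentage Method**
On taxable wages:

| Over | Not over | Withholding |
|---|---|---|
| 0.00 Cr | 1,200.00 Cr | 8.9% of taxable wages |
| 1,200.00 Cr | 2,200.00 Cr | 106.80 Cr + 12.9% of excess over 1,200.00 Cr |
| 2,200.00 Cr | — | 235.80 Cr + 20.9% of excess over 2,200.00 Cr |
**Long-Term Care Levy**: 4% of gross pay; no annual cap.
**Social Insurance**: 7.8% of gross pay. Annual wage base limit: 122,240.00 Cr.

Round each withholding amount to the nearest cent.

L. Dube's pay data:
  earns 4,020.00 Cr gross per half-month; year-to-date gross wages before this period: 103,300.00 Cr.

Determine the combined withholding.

1,090.54 Cr

Wage Tax: taxable = 4,020.00 Cr
  235.80 Cr + 20.9% × (4,020.00 Cr − 2,200.00 Cr) = 235.80 Cr + 20.9% × 1,820.00 Cr = 616.18 Cr
Long-Term Care Levy: 4% × 4,020.00 Cr = 160.80 Cr
Social Insurance: 7.8% × 4,020.00 Cr = 313.56 Cr
Total: 616.18 Cr + 160.80 Cr + 313.56 Cr = 1,090.54 Cr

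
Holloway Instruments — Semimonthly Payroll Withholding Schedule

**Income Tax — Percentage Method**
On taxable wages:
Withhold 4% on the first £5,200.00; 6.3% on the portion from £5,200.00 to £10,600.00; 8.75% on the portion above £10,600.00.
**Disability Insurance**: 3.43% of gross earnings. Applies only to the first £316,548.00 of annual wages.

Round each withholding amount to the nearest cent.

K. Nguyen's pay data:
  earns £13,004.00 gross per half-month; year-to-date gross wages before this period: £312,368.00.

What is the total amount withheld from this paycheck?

£901.92

Income Tax: taxable = £13,004.00
  £548.20 + 8.75% × (£13,004.00 − £10,600.00) = £548.20 + 8.75% × £2,404.00 = £758.55
Disability Insurance: cap £316,548.00 − YTD £312,368.00 = £4,180.00 subject; 3.43% × £4,180.00 = £143.37
Total: £758.55 + £143.37 = £901.92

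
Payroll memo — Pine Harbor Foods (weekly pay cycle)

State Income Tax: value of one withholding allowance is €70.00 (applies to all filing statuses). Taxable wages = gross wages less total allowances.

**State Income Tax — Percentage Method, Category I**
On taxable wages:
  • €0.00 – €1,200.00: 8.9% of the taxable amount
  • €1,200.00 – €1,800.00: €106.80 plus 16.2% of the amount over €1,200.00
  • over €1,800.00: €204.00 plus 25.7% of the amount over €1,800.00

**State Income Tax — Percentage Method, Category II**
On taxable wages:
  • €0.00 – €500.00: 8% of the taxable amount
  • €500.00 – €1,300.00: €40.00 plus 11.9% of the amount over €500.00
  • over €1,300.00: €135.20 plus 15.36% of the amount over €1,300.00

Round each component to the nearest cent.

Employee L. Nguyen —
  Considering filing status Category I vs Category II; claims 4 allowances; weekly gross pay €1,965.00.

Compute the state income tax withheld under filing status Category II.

State Income Tax (Category II): taxable = €1,965.00 − 4×€70.00 = €1,685.00
  €135.20 + 15.36% × (€1,685.00 − €1,300.00) = €135.20 + 15.36% × €385.00 = €194.34

€194.34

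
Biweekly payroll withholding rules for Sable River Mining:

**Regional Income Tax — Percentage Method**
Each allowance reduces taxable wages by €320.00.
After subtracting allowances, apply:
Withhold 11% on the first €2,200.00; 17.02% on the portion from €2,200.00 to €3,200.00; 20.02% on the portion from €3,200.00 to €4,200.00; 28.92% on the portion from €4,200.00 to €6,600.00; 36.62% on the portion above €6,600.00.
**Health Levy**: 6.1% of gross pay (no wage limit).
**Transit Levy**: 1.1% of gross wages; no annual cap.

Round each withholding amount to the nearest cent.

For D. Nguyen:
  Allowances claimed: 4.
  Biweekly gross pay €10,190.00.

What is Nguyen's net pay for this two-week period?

Regional Income Tax: taxable = €10,190.00 − 4×€320.00 = €8,910.00
  €1,306.48 + 36.62% × (€8,910.00 − €6,600.00) = €1,306.48 + 36.62% × €2,310.00 = €2,152.40
Health Levy: 6.1% × €10,190.00 = €621.59
Transit Levy: 1.1% × €10,190.00 = €112.09
Total withheld: €2,152.40 + €621.59 + €112.09 = €2,886.08
Net pay: €10,190.00 − €2,886.08 = €7,303.92

€7,303.92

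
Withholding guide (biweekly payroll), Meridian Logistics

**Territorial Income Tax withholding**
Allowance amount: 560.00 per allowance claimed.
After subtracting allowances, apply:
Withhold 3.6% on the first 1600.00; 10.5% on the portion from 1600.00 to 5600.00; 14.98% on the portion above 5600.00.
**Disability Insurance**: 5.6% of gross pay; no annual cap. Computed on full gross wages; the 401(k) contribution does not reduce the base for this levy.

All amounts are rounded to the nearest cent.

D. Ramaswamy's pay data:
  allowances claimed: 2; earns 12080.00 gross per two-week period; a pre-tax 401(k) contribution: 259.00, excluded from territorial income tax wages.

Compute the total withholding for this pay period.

1918.21

Territorial Income Tax: taxable = 12080.00 − 259.00 − 2×560.00 = 10701.00
  477.60 + 14.98% × (10701.00 − 5600.00) = 477.60 + 14.98% × 5101.00 = 1241.73
Disability Insurance: 5.6% × 12080.00 = 676.48
Total: 1241.73 + 676.48 = 1918.21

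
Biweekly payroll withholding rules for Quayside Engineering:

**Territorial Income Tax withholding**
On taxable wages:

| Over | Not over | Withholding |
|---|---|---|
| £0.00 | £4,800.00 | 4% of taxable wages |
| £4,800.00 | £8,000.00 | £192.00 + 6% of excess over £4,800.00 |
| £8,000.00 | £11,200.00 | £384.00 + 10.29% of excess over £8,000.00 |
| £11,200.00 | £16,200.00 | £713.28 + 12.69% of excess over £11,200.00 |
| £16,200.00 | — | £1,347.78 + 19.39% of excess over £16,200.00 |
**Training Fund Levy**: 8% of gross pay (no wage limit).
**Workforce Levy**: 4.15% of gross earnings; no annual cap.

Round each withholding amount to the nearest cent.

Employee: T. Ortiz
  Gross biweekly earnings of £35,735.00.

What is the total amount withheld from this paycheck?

Territorial Income Tax: taxable = £35,735.00
  £1,347.78 + 19.39% × (£35,735.00 − £16,200.00) = £1,347.78 + 19.39% × £19,535.00 = £5,135.62
Training Fund Levy: 8% × £35,735.00 = £2,858.80
Workforce Levy: 4.15% × £35,735.00 = £1,483.00
Total: £5,135.62 + £2,858.80 + £1,483.00 = £9,477.42

£9,477.42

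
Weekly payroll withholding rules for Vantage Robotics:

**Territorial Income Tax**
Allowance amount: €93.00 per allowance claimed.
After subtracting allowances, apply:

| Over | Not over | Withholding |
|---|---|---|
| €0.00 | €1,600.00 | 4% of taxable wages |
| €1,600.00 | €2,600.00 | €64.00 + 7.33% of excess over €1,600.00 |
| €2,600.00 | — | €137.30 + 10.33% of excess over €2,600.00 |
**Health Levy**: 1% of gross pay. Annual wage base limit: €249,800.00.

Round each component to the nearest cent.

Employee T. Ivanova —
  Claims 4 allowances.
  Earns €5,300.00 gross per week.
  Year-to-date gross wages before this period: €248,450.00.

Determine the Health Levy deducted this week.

Health Levy: cap €249,800.00 − YTD €248,450.00 = €1,350.00 subject; 1% × €1,350.00 = €13.50

€13.50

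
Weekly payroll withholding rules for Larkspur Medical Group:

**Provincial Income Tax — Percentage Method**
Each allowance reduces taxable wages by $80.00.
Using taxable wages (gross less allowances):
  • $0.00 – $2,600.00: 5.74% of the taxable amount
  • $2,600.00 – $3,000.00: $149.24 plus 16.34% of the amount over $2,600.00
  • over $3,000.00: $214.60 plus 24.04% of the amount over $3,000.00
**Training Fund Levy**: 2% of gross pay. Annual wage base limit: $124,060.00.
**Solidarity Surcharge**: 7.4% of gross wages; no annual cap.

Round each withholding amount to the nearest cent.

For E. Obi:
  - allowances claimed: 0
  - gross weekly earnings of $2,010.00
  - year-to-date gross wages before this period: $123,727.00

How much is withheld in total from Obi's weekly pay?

$270.77

Provincial Income Tax: taxable = $2,010.00
  5.74% × $2,010.00 = $115.37
Training Fund Levy: cap $124,060.00 − YTD $123,727.00 = $333.00 subject; 2% × $333.00 = $6.66
Solidarity Surcharge: 7.4% × $2,010.00 = $148.74
Total: $115.37 + $6.66 + $148.74 = $270.77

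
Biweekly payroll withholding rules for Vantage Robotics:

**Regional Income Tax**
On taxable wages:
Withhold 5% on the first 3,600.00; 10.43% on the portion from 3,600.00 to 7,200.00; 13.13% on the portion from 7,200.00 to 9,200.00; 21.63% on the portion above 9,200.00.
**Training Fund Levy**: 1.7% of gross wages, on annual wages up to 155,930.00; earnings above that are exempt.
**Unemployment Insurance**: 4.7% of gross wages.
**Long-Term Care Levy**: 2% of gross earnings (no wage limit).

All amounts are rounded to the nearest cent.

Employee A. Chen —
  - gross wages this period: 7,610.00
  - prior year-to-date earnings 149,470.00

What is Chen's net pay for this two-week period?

6,381.00

Regional Income Tax: taxable = 7,610.00
  555.48 + 13.13% × (7,610.00 − 7,200.00) = 555.48 + 13.13% × 410.00 = 609.31
Training Fund Levy: cap 155,930.00 − YTD 149,470.00 = 6,460.00 subject; 1.7% × 6,460.00 = 109.82
Unemployment Insurance: 4.7% × 7,610.00 = 357.67
Long-Term Care Levy: 2% × 7,610.00 = 152.20
Total withheld: 609.31 + 109.82 + 357.67 + 152.20 = 1,229.00
Net pay: 7,610.00 − 1,229.00 = 6,381.00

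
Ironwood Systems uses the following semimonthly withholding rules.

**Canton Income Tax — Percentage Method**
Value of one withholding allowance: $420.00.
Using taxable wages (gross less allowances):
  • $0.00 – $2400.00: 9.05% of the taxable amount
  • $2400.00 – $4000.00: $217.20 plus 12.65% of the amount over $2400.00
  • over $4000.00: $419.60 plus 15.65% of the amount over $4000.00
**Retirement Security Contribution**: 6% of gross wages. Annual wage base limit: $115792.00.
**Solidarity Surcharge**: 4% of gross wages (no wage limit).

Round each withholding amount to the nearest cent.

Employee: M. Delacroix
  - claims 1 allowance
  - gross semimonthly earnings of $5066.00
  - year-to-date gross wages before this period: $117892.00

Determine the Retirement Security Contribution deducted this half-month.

$0.00

Retirement Security Contribution: YTD $117892.00 ≥ cap $115792.00 → $0.00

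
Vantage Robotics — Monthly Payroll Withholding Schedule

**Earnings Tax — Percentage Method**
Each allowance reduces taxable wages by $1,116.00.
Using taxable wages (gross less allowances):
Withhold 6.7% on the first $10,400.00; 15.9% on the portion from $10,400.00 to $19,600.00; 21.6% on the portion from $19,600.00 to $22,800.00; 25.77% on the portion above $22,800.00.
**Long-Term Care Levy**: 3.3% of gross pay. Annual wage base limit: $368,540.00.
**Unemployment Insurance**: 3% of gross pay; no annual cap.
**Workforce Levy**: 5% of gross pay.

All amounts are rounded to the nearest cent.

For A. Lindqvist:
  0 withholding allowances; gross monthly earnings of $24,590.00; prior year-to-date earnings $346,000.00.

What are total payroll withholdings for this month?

$6,023.10

Earnings Tax: taxable = $24,590.00
  $2,850.80 + 25.77% × ($24,590.00 − $22,800.00) = $2,850.80 + 25.77% × $1,790.00 = $3,312.08
Long-Term Care Levy: cap $368,540.00 − YTD $346,000.00 = $22,540.00 subject; 3.3% × $22,540.00 = $743.82
Unemployment Insurance: 3% × $24,590.00 = $737.70
Workforce Levy: 5% × $24,590.00 = $1,229.50
Total: $3,312.08 + $743.82 + $737.70 + $1,229.50 = $6,023.10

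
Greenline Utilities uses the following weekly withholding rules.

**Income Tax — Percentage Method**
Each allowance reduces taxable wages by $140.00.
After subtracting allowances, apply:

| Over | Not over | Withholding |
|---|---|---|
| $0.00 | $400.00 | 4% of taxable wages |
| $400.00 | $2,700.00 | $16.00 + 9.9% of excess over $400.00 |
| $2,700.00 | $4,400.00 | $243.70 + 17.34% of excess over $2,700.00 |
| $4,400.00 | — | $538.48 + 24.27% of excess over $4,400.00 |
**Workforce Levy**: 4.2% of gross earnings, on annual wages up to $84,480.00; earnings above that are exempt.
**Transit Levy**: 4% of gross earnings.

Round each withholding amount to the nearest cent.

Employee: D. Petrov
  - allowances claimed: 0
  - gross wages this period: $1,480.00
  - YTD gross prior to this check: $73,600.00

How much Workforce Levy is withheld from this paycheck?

Workforce Levy: 4.2% × $1,480.00 = $62.16

$62.16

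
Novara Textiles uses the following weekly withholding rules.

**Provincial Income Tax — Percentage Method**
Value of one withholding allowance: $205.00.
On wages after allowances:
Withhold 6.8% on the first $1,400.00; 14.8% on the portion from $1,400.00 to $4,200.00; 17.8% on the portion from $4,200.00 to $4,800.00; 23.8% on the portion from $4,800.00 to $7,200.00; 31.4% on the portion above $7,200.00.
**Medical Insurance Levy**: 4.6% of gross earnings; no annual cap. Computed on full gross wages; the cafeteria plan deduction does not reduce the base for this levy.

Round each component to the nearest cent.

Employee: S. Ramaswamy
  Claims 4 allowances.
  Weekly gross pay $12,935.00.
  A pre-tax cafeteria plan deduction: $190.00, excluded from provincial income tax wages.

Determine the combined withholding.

Provincial Income Tax: taxable = $12,935.00 − $190.00 − 4×$205.00 = $11,925.00
  $1,187.60 + 31.4% × ($11,925.00 − $7,200.00) = $1,187.60 + 31.4% × $4,725.00 = $2,671.25
Medical Insurance Levy: 4.6% × $12,935.00 = $595.01
Total: $2,671.25 + $595.01 = $3,266.26

$3,266.26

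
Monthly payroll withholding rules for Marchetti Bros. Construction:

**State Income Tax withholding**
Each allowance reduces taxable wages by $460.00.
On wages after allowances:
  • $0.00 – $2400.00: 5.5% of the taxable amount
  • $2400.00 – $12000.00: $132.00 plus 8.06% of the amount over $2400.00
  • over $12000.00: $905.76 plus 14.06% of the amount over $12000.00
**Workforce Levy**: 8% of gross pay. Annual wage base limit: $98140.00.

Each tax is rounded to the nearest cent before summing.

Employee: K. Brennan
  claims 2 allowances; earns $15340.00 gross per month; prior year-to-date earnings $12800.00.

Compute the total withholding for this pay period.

State Income Tax: taxable = $15340.00 − 2×$460.00 = $14420.00
  $905.76 + 14.06% × ($14420.00 − $12000.00) = $905.76 + 14.06% × $2420.00 = $1246.01
Workforce Levy: 8% × $15340.00 = $1227.20
Total: $1246.01 + $1227.20 = $2473.21

$2473.21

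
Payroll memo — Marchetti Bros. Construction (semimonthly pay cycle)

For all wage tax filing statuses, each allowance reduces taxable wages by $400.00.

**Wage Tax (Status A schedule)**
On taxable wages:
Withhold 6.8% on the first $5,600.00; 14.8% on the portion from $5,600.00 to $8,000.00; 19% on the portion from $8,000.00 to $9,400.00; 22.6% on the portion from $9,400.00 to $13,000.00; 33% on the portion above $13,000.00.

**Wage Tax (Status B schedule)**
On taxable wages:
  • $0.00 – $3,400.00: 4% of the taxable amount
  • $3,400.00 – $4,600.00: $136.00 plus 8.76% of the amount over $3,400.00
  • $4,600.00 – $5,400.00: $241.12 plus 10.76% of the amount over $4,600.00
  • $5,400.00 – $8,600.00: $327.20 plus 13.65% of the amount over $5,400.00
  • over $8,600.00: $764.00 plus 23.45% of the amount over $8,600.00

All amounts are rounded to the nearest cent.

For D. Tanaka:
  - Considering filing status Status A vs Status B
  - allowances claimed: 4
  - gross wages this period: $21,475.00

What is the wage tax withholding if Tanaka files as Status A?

$4,084.35

Wage Tax (Status A): taxable = $21,475.00 − 4×$400.00 = $19,875.00
  $1,815.60 + 33% × ($19,875.00 − $13,000.00) = $1,815.60 + 33% × $6,875.00 = $4,084.35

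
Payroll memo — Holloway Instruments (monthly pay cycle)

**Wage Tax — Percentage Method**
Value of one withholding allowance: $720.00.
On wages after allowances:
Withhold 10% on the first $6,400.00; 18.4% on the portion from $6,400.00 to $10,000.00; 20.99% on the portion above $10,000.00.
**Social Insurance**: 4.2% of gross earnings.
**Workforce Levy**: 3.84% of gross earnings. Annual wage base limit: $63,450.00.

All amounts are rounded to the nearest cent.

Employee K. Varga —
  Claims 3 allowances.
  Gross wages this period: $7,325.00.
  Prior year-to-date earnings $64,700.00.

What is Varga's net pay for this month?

$6,500.85

Wage Tax: taxable = $7,325.00 − 3×$720.00 = $5,165.00
  10% × $5,165.00 = $516.50
Social Insurance: 4.2% × $7,325.00 = $307.65
Workforce Levy: YTD $64,700.00 ≥ cap $63,450.00 → $0.00
Total withheld: $516.50 + $307.65 + $0.00 = $824.15
Net pay: $7,325.00 − $824.15 = $6,500.85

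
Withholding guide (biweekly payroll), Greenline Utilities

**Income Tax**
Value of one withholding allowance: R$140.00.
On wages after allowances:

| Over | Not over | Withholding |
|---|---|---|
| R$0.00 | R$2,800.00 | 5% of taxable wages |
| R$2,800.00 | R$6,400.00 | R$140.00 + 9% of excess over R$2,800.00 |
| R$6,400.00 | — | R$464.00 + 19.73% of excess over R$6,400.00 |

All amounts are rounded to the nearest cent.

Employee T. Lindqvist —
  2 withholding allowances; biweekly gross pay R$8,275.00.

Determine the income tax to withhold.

Income Tax: taxable = R$8,275.00 − 2×R$140.00 = R$7,995.00
  R$464.00 + 19.73% × (R$7,995.00 − R$6,400.00) = R$464.00 + 19.73% × R$1,595.00 = R$778.69

R$778.69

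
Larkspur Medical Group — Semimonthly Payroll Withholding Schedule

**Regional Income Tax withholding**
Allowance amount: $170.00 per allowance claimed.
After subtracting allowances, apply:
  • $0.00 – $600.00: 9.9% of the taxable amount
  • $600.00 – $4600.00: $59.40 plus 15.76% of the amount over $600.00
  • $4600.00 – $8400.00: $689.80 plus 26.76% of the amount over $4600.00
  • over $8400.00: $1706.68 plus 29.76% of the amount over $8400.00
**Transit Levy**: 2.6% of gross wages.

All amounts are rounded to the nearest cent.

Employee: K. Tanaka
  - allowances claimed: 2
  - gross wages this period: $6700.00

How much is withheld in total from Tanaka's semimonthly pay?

Regional Income Tax: taxable = $6700.00 − 2×$170.00 = $6360.00
  $689.80 + 26.76% × ($6360.00 − $4600.00) = $689.80 + 26.76% × $1760.00 = $1160.78
Transit Levy: 2.6% × $6700.00 = $174.20
Total: $1160.78 + $174.20 = $1334.98

$1334.98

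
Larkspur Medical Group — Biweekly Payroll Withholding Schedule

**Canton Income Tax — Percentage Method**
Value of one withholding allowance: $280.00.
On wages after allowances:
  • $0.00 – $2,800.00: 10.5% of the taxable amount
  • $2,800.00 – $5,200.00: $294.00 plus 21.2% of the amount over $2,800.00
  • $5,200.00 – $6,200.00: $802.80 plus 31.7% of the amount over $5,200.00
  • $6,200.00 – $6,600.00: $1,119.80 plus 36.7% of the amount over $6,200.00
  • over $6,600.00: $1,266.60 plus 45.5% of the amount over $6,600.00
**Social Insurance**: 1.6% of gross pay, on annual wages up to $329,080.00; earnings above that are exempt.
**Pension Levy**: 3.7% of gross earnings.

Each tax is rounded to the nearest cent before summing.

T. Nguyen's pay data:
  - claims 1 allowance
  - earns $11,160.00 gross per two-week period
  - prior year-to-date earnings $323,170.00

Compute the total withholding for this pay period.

Canton Income Tax: taxable = $11,160.00 − 1×$280.00 = $10,880.00
  $1,266.60 + 45.5% × ($10,880.00 − $6,600.00) = $1,266.60 + 45.5% × $4,280.00 = $3,214.00
Social Insurance: cap $329,080.00 − YTD $323,170.00 = $5,910.00 subject; 1.6% × $5,910.00 = $94.56
Pension Levy: 3.7% × $11,160.00 = $412.92
Total: $3,214.00 + $94.56 + $412.92 = $3,721.48

$3,721.48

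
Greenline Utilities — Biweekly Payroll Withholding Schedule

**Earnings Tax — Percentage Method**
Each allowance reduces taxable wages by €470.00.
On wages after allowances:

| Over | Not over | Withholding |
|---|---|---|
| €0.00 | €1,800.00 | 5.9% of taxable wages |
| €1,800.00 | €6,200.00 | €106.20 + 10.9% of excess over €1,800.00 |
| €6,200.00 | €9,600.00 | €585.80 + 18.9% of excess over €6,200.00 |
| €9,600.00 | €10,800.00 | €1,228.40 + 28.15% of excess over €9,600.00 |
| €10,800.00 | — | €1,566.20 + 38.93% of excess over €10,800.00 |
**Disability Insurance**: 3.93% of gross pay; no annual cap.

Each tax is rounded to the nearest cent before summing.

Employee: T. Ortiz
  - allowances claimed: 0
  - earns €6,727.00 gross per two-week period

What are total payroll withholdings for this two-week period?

Earnings Tax: taxable = €6,727.00
  €585.80 + 18.9% × (€6,727.00 − €6,200.00) = €585.80 + 18.9% × €527.00 = €685.40
Disability Insurance: 3.93% × €6,727.00 = €264.37
Total: €685.40 + €264.37 = €949.77

€949.77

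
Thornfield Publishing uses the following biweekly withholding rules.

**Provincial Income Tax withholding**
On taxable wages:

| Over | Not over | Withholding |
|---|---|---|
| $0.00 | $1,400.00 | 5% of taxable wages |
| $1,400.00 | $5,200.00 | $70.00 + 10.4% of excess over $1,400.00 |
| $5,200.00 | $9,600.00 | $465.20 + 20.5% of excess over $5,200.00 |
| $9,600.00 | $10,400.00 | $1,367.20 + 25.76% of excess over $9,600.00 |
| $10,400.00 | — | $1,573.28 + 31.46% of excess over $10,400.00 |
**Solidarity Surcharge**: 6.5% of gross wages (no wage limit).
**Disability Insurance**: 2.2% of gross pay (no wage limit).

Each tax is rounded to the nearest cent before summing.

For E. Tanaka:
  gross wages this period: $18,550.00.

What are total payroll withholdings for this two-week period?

$5,751.12

Provincial Income Tax: taxable = $18,550.00
  $1,573.28 + 31.46% × ($18,550.00 − $10,400.00) = $1,573.28 + 31.46% × $8,150.00 = $4,137.27
Solidarity Surcharge: 6.5% × $18,550.00 = $1,205.75
Disability Insurance: 2.2% × $18,550.00 = $408.10
Total: $4,137.27 + $1,205.75 + $408.10 = $5,751.12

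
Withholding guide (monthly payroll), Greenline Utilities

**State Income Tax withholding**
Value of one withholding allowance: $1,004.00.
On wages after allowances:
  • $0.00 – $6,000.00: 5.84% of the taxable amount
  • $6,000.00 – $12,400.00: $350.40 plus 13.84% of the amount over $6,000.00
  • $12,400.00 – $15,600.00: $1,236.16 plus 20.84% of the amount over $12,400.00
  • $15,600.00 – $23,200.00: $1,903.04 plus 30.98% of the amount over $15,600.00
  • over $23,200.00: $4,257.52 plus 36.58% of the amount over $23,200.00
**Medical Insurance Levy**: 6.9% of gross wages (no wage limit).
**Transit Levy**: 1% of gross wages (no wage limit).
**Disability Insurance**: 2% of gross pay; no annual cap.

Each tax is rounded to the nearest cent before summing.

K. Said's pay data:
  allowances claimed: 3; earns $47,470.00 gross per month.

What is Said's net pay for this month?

State Income Tax: taxable = $47,470.00 − 3×$1,004.00 = $44,458.00
  $4,257.52 + 36.58% × ($44,458.00 − $23,200.00) = $4,257.52 + 36.58% × $21,258.00 = $12,033.70
Medical Insurance Levy: 6.9% × $47,470.00 = $3,275.43
Transit Levy: 1% × $47,470.00 = $474.70
Disability Insurance: 2% × $47,470.00 = $949.40
Total withheld: $12,033.70 + $3,275.43 + $474.70 + $949.40 = $16,733.23
Net pay: $47,470.00 − $16,733.23 = $30,736.77

$30,736.77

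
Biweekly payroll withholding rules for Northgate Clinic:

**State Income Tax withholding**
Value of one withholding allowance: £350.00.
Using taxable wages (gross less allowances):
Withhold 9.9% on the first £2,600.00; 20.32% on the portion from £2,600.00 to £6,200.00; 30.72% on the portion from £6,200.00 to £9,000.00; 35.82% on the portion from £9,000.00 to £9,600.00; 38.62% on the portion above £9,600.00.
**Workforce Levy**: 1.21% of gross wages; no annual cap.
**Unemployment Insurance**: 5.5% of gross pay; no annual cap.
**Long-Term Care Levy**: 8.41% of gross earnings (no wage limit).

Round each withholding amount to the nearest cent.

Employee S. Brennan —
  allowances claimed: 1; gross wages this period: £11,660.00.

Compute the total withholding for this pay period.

State Income Tax: taxable = £11,660.00 − 1×£350.00 = £11,310.00
  £2,064.00 + 38.62% × (£11,310.00 − £9,600.00) = £2,064.00 + 38.62% × £1,710.00 = £2,724.40
Workforce Levy: 1.21% × £11,660.00 = £141.09
Unemployment Insurance: 5.5% × £11,660.00 = £641.30
Long-Term Care Levy: 8.41% × £11,660.00 = £980.61
Total: £2,724.40 + £141.09 + £641.30 + £980.61 = £4,487.40

£4,487.40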